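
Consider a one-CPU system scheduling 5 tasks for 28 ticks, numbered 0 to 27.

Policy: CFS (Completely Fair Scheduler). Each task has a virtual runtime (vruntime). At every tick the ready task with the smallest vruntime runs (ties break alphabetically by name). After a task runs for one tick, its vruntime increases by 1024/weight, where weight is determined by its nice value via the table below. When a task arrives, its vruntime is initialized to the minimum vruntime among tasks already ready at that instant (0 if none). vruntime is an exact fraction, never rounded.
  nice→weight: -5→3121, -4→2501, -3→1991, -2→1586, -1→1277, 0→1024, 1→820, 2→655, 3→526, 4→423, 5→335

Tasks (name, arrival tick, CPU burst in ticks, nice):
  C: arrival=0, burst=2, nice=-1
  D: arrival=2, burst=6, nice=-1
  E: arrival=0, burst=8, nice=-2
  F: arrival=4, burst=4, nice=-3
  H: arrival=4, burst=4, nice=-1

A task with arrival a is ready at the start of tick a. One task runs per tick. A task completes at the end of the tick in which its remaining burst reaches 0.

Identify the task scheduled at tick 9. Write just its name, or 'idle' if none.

t=0: vr[C=0 E=0] → run C
t=1: vr[C=1024/1277 E=0] → run E
t=2: vr[C=1024/1277 D=512/793 E=512/793] → run D
t=3: vr[C=1024/1277 D=1465856/1012661 E=512/793] → run E
t=4: vr[C=1024/1277 D=1465856/1012661 E=1024/793 F=1024/1277 H=1024/1277] → run C
t=5: vr[D=1465856/1012661 E=1024/793 F=1024/1277 H=1024/1277] → run F
t=6: vr[D=1465856/1012661 E=1024/793 F=3346432/2542507 H=1024/1277] → run H
t=7: vr[D=1465856/1012661 E=1024/793 F=3346432/2542507 H=2048/1277] → run E
t=8: vr[D=1465856/1012661 E=1536/793 F=3346432/2542507 H=2048/1277] → run F
t=9: vr[D=1465856/1012661 E=1536/793 F=4654080/2542507 H=2048/1277] → run D
t=10: vr[D=2277888/1012661 E=1536/793 F=4654080/2542507 H=2048/1277] → run H
t=11: vr[D=2277888/1012661 E=1536/793 F=4654080/2542507 H=3072/1277] → run F
t=12: vr[D=2277888/1012661 E=1536/793 F=5961728/2542507 H=3072/1277] → run E
t=13: vr[D=2277888/1012661 E=2048/793 F=5961728/2542507 H=3072/1277] → run D
t=14: vr[D=3089920/1012661 E=2048/793 F=5961728/2542507 H=3072/1277] → run F
t=15: vr[D=3089920/1012661 E=2048/793 H=3072/1277] → run H
t=16: vr[D=3089920/1012661 E=2048/793 H=4096/1277] → run E
t=17: vr[D=3089920/1012661 E=2560/793 H=4096/1277] → run D
t=18: vr[D=3901952/1012661 E=2560/793 H=4096/1277] → run H
t=19: vr[D=3901952/1012661 E=2560/793] → run E
t=20: vr[D=3901952/1012661 E=3072/793] → run D
t=21: vr[D=4713984/1012661 E=3072/793] → run E
t=22: vr[D=4713984/1012661 E=3584/793] → run E
t=23: vr[D=4713984/1012661] → run D
t=24: (idle)
t=25: (idle)
t=26: (idle)
t=27: (idle)

running at tick 9 = D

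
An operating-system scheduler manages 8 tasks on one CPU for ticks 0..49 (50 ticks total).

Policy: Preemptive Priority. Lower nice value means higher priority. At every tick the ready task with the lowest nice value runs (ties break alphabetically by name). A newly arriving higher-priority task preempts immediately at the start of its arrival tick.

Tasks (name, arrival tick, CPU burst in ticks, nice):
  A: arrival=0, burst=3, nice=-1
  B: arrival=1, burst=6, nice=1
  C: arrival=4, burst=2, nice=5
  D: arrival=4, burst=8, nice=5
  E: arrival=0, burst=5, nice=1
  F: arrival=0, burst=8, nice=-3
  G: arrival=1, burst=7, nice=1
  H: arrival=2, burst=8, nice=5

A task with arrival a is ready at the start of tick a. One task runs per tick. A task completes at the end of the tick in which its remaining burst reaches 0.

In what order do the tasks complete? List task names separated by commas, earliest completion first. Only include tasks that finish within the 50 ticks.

completion order = F, A, B, E, G, C, D, H

t=0: ready={A,E,F} → run F
t=1: ready={A,B,E,F,G} → run F
t=2: ready={A,B,E,F,G,H} → run F
t=3: ready={A,B,E,F,G,H} → run F
t=4: ready={A,B,C,D,E,F,G,H} → run F
t=5: ready={A,B,C,D,E,F,G,H} → run F
t=6: ready={A,B,C,D,E,F,G,H} → run F
t=7: ready={A,B,C,D,E,F,G,H} → run F
t=8: ready={A,B,C,D,E,G,H} → run A
t=9: ready={A,B,C,D,E,G,H} → run A
t=10: ready={A,B,C,D,E,G,H} → run A
t=11: ready={B,C,D,E,G,H} → run B
t=12: ready={B,C,D,E,G,H} → run B
t=13: ready={B,C,D,E,G,H} → run B
t=14: ready={B,C,D,E,G,H} → run B
t=15: ready={B,C,D,E,G,H} → run B
t=16: ready={B,C,D,E,G,H} → run B
t=17: ready={C,D,E,G,H} → run E
t=18: ready={C,D,E,G,H} → run E
t=19: ready={C,D,E,G,H} → run E
t=20: ready={C,D,E,G,H} → run E
t=21: ready={C,D,E,G,H} → run E
t=22: ready={C,D,G,H} → run G
t=23: ready={C,D,G,H} → run G
t=24: ready={C,D,G,H} → run G
t=25: ready={C,D,G,H} → run G
t=26: ready={C,D,G,H} → run G
t=27: ready={C,D,G,H} → run G
t=28: ready={C,D,G,H} → run G
t=29: ready={C,D,H} → run C
t=30: ready={C,D,H} → run C
t=31: ready={D,H} → run D
t=32: ready={D,H} → run D
t=33: ready={D,H} → run D
t=34: ready={D,H} → run D
t=35: ready={D,H} → run D
t=36: ready={D,H} → run D
t=37: ready={D,H} → run D
t=38: ready={D,H} → run D
t=39: ready={H} → run H
t=40: ready={H} → run H
t=41: ready={H} → run H
t=42: ready={H} → run H
t=43: ready={H} → run H
t=44: ready={H} → run H
t=45: ready={H} → run H
t=46: ready={H} → run H
t=47: (idle)
t=48: (idle)
t=49: (idle)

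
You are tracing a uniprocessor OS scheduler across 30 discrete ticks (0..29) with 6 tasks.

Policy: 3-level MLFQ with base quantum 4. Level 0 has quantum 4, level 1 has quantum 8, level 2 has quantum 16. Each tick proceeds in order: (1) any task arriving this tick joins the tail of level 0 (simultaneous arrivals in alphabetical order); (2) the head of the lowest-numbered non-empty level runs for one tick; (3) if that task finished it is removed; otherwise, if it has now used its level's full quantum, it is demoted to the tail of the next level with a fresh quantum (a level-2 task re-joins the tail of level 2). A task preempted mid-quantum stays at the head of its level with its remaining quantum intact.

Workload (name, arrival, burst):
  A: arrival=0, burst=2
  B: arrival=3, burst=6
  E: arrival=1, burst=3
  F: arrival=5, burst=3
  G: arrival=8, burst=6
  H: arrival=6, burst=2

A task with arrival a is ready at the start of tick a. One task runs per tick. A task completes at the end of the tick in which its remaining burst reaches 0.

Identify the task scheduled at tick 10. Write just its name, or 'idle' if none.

running at tick 10 = F

t=0: L0/L1/L2 = A/-/- → run A
t=1: L0/L1/L2 = AE/-/- → run A
t=2: L0/L1/L2 = E/-/- → run E
t=3: L0/L1/L2 = EB/-/- → run E
t=4: L0/L1/L2 = EB/-/- → run E
t=5: L0/L1/L2 = BF/-/- → run B
t=6: L0/L1/L2 = BFH/-/- → run B
t=7: L0/L1/L2 = BFH/-/- → run B
t=8: L0/L1/L2 = BFHG/-/- → run B
t=9: L0/L1/L2 = FHG/B/- → run F
t=10: L0/L1/L2 = FHG/B/- → run F
t=11: L0/L1/L2 = FHG/B/- → run F
t=12: L0/L1/L2 = HG/B/- → run H
t=13: L0/L1/L2 = HG/B/- → run H
t=14: L0/L1/L2 = G/B/- → run G
t=15: L0/L1/L2 = G/B/- → run G
t=16: L0/L1/L2 = G/B/- → run G
t=17: L0/L1/L2 = G/B/- → run G
t=18: L0/L1/L2 = -/BG/- → run B
t=19: L0/L1/L2 = -/BG/- → run B
t=20: L0/L1/L2 = -/G/- → run G
t=21: L0/L1/L2 = -/G/- → run G
t=22: (idle)
t=23: (idle)
t=24: (idle)
t=25: (idle)
t=26: (idle)
t=27: (idle)
t=28: (idle)
t=29: (idle)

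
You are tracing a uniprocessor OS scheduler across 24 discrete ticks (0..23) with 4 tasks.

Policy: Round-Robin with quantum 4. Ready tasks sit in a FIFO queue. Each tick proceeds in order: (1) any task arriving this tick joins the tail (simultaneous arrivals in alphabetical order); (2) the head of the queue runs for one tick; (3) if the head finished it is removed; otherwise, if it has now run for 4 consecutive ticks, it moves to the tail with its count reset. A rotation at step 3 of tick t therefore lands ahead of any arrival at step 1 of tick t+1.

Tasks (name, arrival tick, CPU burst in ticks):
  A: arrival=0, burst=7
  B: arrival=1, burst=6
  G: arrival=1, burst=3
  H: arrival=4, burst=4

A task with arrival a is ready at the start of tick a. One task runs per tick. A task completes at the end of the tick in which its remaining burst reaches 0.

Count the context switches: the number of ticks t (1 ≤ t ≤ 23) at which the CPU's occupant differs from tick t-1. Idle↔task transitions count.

context switches = 6

t=0: queue=[A] q_used=0 → run A
t=1: queue=[A,B,G] q_used=1 → run A
t=2: queue=[A,B,G] q_used=2 → run A
t=3: queue=[A,B,G] q_used=3 → run A
t=4: queue=[B,G,A,H] q_used=0 → run B
t=5: queue=[B,G,A,H] q_used=1 → run B
t=6: queue=[B,G,A,H] q_used=2 → run B
t=7: queue=[B,G,A,H] q_used=3 → run B
t=8: queue=[G,A,H,B] q_used=0 → run G
t=9: queue=[G,A,H,B] q_used=1 → run G
t=10: queue=[G,A,H,B] q_used=2 → run G
t=11: queue=[A,H,B] q_used=0 → run A
t=12: queue=[A,H,B] q_used=1 → run A
t=13: queue=[A,H,B] q_used=2 → run A
t=14: queue=[H,B] q_used=0 → run H
t=15: queue=[H,B] q_used=1 → run H
t=16: queue=[H,B] q_used=2 → run H
t=17: queue=[H,B] q_used=3 → run H
t=18: queue=[B] q_used=0 → run B
t=19: queue=[B] q_used=1 → run B
t=20: (idle)
t=21: (idle)
t=22: (idle)
t=23: (idle)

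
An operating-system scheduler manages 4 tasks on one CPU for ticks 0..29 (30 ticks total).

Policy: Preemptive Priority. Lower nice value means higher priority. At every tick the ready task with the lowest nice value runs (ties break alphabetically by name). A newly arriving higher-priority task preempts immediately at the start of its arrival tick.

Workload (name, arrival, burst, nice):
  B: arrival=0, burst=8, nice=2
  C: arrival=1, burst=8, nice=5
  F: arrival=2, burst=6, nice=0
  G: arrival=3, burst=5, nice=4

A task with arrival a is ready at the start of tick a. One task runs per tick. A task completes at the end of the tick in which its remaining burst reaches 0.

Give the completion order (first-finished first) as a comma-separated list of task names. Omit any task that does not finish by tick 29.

t=0: ready={B} → run B
t=1: ready={B,C} → run B
t=2: ready={B,C,F} → run F
t=3: ready={B,C,F,G} → run F
t=4: ready={B,C,F,G} → run F
t=5: ready={B,C,F,G} → run F
t=6: ready={B,C,F,G} → run F
t=7: ready={B,C,F,G} → run F
t=8: ready={B,C,G} → run B
t=9: ready={B,C,G} → run B
t=10: ready={B,C,G} → run B
t=11: ready={B,C,G} → run B
t=12: ready={B,C,G} → run B
t=13: ready={B,C,G} → run B
t=14: ready={C,G} → run G
t=15: ready={C,G} → run G
t=16: ready={C,G} → run G
t=17: ready={C,G} → run G
t=18: ready={C,G} → run G
t=19: ready={C} → run C
t=20: ready={C} → run C
t=21: ready={C} → run C
t=22: ready={C} → run C
t=23: ready={C} → run C
t=24: ready={C} → run C
t=25: ready={C} → run C
t=26: ready={C} → run C
t=27: (idle)
t=28: (idle)
t=29: (idle)

completion order = F, B, G, C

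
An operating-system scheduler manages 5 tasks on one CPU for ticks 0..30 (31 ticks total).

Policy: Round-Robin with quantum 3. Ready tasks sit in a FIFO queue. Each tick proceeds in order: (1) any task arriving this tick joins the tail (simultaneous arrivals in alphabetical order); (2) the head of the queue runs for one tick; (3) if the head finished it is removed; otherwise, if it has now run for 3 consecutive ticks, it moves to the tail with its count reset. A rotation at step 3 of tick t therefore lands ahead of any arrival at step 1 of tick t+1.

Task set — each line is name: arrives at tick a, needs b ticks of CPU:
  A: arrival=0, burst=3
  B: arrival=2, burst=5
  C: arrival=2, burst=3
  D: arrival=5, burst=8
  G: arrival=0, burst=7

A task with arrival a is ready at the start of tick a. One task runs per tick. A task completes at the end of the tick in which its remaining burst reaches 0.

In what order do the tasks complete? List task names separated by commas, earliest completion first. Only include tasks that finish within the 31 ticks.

t=0: queue=[A,G] q_used=0 → run A
t=1: queue=[A,G] q_used=1 → run A
t=2: queue=[A,G,B,C] q_used=2 → run A
t=3: queue=[G,B,C] q_used=0 → run G
t=4: queue=[G,B,C] q_used=1 → run G
t=5: queue=[G,B,C,D] q_used=2 → run G
t=6: queue=[B,C,D,G] q_used=0 → run B
t=7: queue=[B,C,D,G] q_used=1 → run B
t=8: queue=[B,C,D,G] q_used=2 → run B
t=9: queue=[C,D,G,B] q_used=0 → run C
t=10: queue=[C,D,G,B] q_used=1 → run C
t=11: queue=[C,D,G,B] q_used=2 → run C
t=12: queue=[D,G,B] q_used=0 → run D
t=13: queue=[D,G,B] q_used=1 → run D
t=14: queue=[D,G,B] q_used=2 → run D
t=15: queue=[G,B,D] q_used=0 → run G
t=16: queue=[G,B,D] q_used=1 → run G
t=17: queue=[G,B,D] q_used=2 → run G
t=18: queue=[B,D,G] q_used=0 → run B
t=19: queue=[B,D,G] q_used=1 → run B
t=20: queue=[D,G] q_used=0 → run D
t=21: queue=[D,G] q_used=1 → run D
t=22: queue=[D,G] q_used=2 → run D
t=23: queue=[G,D] q_used=0 → run G
t=24: queue=[D] q_used=0 → run D
t=25: queue=[D] q_used=1 → run D
t=26: (idle)
t=27: (idle)
t=28: (idle)
t=29: (idle)
t=30: (idle)

completion order = A, C, B, G, D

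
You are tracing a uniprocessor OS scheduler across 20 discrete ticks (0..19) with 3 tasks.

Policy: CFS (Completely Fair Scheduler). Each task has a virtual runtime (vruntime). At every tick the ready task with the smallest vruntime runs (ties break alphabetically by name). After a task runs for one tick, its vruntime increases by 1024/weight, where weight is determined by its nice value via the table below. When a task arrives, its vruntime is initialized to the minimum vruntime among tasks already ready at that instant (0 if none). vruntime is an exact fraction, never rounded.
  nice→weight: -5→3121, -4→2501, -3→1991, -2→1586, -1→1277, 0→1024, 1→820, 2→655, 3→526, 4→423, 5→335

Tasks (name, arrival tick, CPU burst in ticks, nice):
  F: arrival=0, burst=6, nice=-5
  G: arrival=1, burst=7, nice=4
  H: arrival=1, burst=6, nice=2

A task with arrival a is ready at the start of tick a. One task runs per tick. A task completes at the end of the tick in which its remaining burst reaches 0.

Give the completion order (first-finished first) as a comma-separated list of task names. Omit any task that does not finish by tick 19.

completion order = F, H, G

t=0: vr[F=0] → run F
t=1: vr[F=1024/3121 G=1024/3121 H=1024/3121] → run F
t=2: vr[F=2048/3121 G=1024/3121 H=1024/3121] → run G
t=3: vr[F=2048/3121 G=3629056/1320183 H=1024/3121] → run H
t=4: vr[F=2048/3121 G=3629056/1320183 H=3866624/2044255] → run F
t=5: vr[F=3072/3121 G=3629056/1320183 H=3866624/2044255] → run F
t=6: vr[F=4096/3121 G=3629056/1320183 H=3866624/2044255] → run F
t=7: vr[F=5120/3121 G=3629056/1320183 H=3866624/2044255] → run F
t=8: vr[G=3629056/1320183 H=3866624/2044255] → run H
t=9: vr[G=3629056/1320183 H=7062528/2044255] → run G
t=10: vr[G=6824960/1320183 H=7062528/2044255] → run H
t=11: vr[G=6824960/1320183 H=10258432/2044255] → run H
t=12: vr[G=6824960/1320183 H=13454336/2044255] → run G
t=13: vr[G=3340288/440061 H=13454336/2044255] → run H
t=14: vr[G=3340288/440061 H=3330048/408851] → run G
t=15: vr[G=13216768/1320183 H=3330048/408851] → run H
t=16: vr[G=13216768/1320183] → run G
t=17: vr[G=16412672/1320183] → run G
t=18: vr[G=6536192/440061] → run G
t=19: (idle)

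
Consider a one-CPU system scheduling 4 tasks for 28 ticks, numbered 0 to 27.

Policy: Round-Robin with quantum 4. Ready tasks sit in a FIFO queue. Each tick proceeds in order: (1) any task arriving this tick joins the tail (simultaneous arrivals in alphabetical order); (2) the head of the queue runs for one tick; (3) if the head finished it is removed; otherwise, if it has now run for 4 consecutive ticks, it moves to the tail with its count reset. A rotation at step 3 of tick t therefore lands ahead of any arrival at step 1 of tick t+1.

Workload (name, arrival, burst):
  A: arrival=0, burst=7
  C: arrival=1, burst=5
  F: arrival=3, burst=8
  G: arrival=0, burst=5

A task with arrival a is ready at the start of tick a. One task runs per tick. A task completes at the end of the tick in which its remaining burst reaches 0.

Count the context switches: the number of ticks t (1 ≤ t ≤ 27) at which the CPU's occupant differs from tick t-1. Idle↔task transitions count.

context switches = 8

t=0: queue=[A,G] q_used=0 → run A
t=1: queue=[A,G,C] q_used=1 → run A
t=2: queue=[A,G,C] q_used=2 → run A
t=3: queue=[A,G,C,F] q_used=3 → run A
t=4: queue=[G,C,F,A] q_used=0 → run G
t=5: queue=[G,C,F,A] q_used=1 → run G
t=6: queue=[G,C,F,A] q_used=2 → run G
t=7: queue=[G,C,F,A] q_used=3 → run G
t=8: queue=[C,F,A,G] q_used=0 → run C
t=9: queue=[C,F,A,G] q_used=1 → run C
t=10: queue=[C,F,A,G] q_used=2 → run C
t=11: queue=[C,F,A,G] q_used=3 → run C
t=12: queue=[F,A,G,C] q_used=0 → run F
t=13: queue=[F,A,G,C] q_used=1 → run F
t=14: queue=[F,A,G,C] q_used=2 → run F
t=15: queue=[F,A,G,C] q_used=3 → run F
t=16: queue=[A,G,C,F] q_used=0 → run A
t=17: queue=[A,G,C,F] q_used=1 → run A
t=18: queue=[A,G,C,F] q_used=2 → run A
t=19: queue=[G,C,F] q_used=0 → run G
t=20: queue=[C,F] q_used=0 → run C
t=21: queue=[F] q_used=0 → run F
t=22: queue=[F] q_used=1 → run F
t=23: queue=[F] q_used=2 → run F
t=24: queue=[F] q_used=3 → run F
t=25: (idle)
t=26: (idle)
t=27: (idle)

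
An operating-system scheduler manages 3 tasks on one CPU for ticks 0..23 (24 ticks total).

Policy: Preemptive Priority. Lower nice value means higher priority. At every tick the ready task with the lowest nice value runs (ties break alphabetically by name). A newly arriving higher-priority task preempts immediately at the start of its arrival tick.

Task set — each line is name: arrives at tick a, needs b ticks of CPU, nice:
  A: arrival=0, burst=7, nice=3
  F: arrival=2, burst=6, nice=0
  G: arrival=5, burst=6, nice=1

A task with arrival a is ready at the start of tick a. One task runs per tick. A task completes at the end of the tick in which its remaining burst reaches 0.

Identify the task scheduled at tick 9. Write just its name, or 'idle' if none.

t=0: ready={A} → run A
t=1: ready={A} → run A
t=2: ready={A,F} → run F
t=3: ready={A,F} → run F
t=4: ready={A,F} → run F
t=5: ready={A,F,G} → run F
t=6: ready={A,F,G} → run F
t=7: ready={A,F,G} → run F
t=8: ready={A,G} → run G
t=9: ready={A,G} → run G
t=10: ready={A,G} → run G
t=11: ready={A,G} → run G
t=12: ready={A,G} → run G
t=13: ready={A,G} → run G
t=14: ready={A} → run A
t=15: ready={A} → run A
t=16: ready={A} → run A
t=17: ready={A} → run A
t=18: ready={A} → run A
t=19: (idle)
t=20: (idle)
t=21: (idle)
t=22: (idle)
t=23: (idle)

running at tick 9 = G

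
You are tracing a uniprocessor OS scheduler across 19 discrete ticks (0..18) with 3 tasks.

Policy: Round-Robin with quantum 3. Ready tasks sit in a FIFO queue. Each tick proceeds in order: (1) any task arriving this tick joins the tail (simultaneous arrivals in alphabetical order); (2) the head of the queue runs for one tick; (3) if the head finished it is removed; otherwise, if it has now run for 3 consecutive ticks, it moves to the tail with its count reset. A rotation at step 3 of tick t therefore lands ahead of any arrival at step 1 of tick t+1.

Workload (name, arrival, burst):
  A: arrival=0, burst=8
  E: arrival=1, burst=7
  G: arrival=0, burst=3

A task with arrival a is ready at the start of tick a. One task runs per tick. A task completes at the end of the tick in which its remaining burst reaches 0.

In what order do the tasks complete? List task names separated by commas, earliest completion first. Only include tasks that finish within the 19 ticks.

t=0: queue=[A,G] q_used=0 → run A
t=1: queue=[A,G,E] q_used=1 → run A
t=2: queue=[A,G,E] q_used=2 → run A
t=3: queue=[G,E,A] q_used=0 → run G
t=4: queue=[G,E,A] q_used=1 → run G
t=5: queue=[G,E,A] q_used=2 → run G
t=6: queue=[E,A] q_used=0 → run E
t=7: queue=[E,A] q_used=1 → run E
t=8: queue=[E,A] q_used=2 → run E
t=9: queue=[A,E] q_used=0 → run A
t=10: queue=[A,E] q_used=1 → run A
t=11: queue=[A,E] q_used=2 → run A
t=12: queue=[E,A] q_used=0 → run E
t=13: queue=[E,A] q_used=1 → run E
t=14: queue=[E,A] q_used=2 → run E
t=15: queue=[A,E] q_used=0 → run A
t=16: queue=[A,E] q_used=1 → run A
t=17: queue=[E] q_used=0 → run E
t=18: (idle)

completion order = G, A, E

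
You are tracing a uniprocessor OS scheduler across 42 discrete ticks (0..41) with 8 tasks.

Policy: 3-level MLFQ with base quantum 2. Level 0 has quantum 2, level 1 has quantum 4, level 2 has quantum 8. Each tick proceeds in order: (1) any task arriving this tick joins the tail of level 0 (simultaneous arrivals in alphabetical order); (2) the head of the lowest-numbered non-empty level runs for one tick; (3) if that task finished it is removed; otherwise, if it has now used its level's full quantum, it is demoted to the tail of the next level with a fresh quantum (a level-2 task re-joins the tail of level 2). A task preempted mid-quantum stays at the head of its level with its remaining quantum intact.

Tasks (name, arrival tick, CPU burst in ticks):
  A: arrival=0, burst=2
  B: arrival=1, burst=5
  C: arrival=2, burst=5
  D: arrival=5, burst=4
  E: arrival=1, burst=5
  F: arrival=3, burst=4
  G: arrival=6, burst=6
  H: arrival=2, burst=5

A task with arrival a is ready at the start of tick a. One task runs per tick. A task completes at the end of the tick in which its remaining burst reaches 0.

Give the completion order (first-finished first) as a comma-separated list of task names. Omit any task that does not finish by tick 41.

completion order = A, B, E, C, H, F, D, G

t=0: L0/L1/L2 = A/-/- → run A
t=1: L0/L1/L2 = ABE/-/- → run A
t=2: L0/L1/L2 = BECH/-/- → run B
t=3: L0/L1/L2 = BECHF/-/- → run B
t=4: L0/L1/L2 = ECHF/B/- → run E
t=5: L0/L1/L2 = ECHFD/B/- → run E
t=6: L0/L1/L2 = CHFDG/BE/- → run C
t=7: L0/L1/L2 = CHFDG/BE/- → run C
t=8: L0/L1/L2 = HFDG/BEC/- → run H
t=9: L0/L1/L2 = HFDG/BEC/- → run H
t=10: L0/L1/L2 = FDG/BECH/- → run F
t=11: L0/L1/L2 = FDG/BECH/- → run F
t=12: L0/L1/L2 = DG/BECHF/- → run D
t=13: L0/L1/L2 = DG/BECHF/- → run D
t=14: L0/L1/L2 = G/BECHFD/- → run G
t=15: L0/L1/L2 = G/BECHFD/- → run G
t=16: L0/L1/L2 = -/BECHFDG/- → run B
t=17: L0/L1/L2 = -/BECHFDG/- → run B
t=18: L0/L1/L2 = -/BECHFDG/- → run B
t=19: L0/L1/L2 = -/ECHFDG/- → run E
t=20: L0/L1/L2 = -/ECHFDG/- → run E
t=21: L0/L1/L2 = -/ECHFDG/- → run E
t=22: L0/L1/L2 = -/CHFDG/- → run C
t=23: L0/L1/L2 = -/CHFDG/- → run C
t=24: L0/L1/L2 = -/CHFDG/- → run C
t=25: L0/L1/L2 = -/HFDG/- → run H
t=26: L0/L1/L2 = -/HFDG/- → run H
t=27: L0/L1/L2 = -/HFDG/- → run H
t=28: L0/L1/L2 = -/FDG/- → run F
t=29: L0/L1/L2 = -/FDG/- → run F
t=30: L0/L1/L2 = -/DG/- → run D
t=31: L0/L1/L2 = -/DG/- → run D
t=32: L0/L1/L2 = -/G/- → run G
t=33: L0/L1/L2 = -/G/- → run G
t=34: L0/L1/L2 = -/G/- → run G
t=35: L0/L1/L2 = -/G/- → run G
t=36: (idle)
t=37: (idle)
t=38: (idle)
t=39: (idle)
t=40: (idle)
t=41: (idle)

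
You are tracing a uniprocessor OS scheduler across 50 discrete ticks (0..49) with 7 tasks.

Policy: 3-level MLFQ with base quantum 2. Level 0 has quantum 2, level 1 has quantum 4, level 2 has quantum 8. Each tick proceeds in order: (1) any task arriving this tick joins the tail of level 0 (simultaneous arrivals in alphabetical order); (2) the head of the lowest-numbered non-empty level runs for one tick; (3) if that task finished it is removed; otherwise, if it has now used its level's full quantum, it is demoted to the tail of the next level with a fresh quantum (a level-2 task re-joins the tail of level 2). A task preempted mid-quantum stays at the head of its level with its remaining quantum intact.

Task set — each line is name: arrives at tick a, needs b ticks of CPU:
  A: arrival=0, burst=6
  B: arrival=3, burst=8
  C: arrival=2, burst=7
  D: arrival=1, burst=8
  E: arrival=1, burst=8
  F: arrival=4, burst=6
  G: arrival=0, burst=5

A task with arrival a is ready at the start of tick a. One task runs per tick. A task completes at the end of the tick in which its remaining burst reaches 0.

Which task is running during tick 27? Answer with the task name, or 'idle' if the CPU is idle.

running at tick 27 = E

t=0: L0/L1/L2 = AG/-/- → run A
t=1: L0/L1/L2 = AGDE/-/- → run A
t=2: L0/L1/L2 = GDEC/A/- → run G
t=3: L0/L1/L2 = GDECB/A/- → run G
t=4: L0/L1/L2 = DECBF/AG/- → run D
t=5: L0/L1/L2 = DECBF/AG/- → run D
t=6: L0/L1/L2 = ECBF/AGD/- → run E
t=7: L0/L1/L2 = ECBF/AGD/- → run E
t=8: L0/L1/L2 = CBF/AGDE/- → run C
t=9: L0/L1/L2 = CBF/AGDE/- → run C
t=10: L0/L1/L2 = BF/AGDEC/- → run B
t=11: L0/L1/L2 = BF/AGDEC/- → run B
t=12: L0/L1/L2 = F/AGDECB/- → run F
t=13: L0/L1/L2 = F/AGDECB/- → run F
t=14: L0/L1/L2 = -/AGDECBF/- → run A
t=15: L0/L1/L2 = -/AGDECBF/- → run A
t=16: L0/L1/L2 = -/AGDECBF/- → run A
t=17: L0/L1/L2 = -/AGDECBF/- → run A
t=18: L0/L1/L2 = -/GDECBF/- → run G
t=19: L0/L1/L2 = -/GDECBF/- → run G
t=20: L0/L1/L2 = -/GDECBF/- → run G
t=21: L0/L1/L2 = -/DECBF/- → run D
t=22: L0/L1/L2 = -/DECBF/- → run D
t=23: L0/L1/L2 = -/DECBF/- → run D
t=24: L0/L1/L2 = -/DECBF/- → run D
t=25: L0/L1/L2 = -/ECBF/D → run E
t=26: L0/L1/L2 = -/ECBF/D → run E
t=27: L0/L1/L2 = -/ECBF/D → run E
t=28: L0/L1/L2 = -/ECBF/D → run E
t=29: L0/L1/L2 = -/CBF/DE → run C
t=30: L0/L1/L2 = -/CBF/DE → run C
t=31: L0/L1/L2 = -/CBF/DE → run C
t=32: L0/L1/L2 = -/CBF/DE → run C
t=33: L0/L1/L2 = -/BF/DEC → run B
t=34: L0/L1/L2 = -/BF/DEC → run B
t=35: L0/L1/L2 = -/BF/DEC → run B
t=36: L0/L1/L2 = -/BF/DEC → run B
t=37: L0/L1/L2 = -/F/DECB → run F
t=38: L0/L1/L2 = -/F/DECB → run F
t=39: L0/L1/L2 = -/F/DECB → run F
t=40: L0/L1/L2 = -/F/DECB → run F
t=41: L0/L1/L2 = -/-/DECB → run D
t=42: L0/L1/L2 = -/-/DECB → run D
t=43: L0/L1/L2 = -/-/ECB → run E
t=44: L0/L1/L2 = -/-/ECB → run E
t=45: L0/L1/L2 = -/-/CB → run C
t=46: L0/L1/L2 = -/-/B → run B
t=47: L0/L1/L2 = -/-/B → run B
t=48: (idle)
t=49: (idle)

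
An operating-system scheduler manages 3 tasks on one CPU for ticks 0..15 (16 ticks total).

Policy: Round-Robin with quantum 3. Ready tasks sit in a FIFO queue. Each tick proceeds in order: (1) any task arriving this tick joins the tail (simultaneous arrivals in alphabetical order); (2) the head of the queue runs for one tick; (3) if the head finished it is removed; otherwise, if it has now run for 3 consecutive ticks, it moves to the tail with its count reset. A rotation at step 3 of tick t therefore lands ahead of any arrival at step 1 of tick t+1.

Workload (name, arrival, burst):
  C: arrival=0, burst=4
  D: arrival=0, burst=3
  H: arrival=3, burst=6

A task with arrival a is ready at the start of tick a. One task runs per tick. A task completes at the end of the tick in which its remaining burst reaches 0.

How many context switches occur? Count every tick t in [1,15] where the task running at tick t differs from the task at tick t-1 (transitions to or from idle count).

t=0: queue=[C,D] q_used=0 → run C
t=1: queue=[C,D] q_used=1 → run C
t=2: queue=[C,D] q_used=2 → run C
t=3: queue=[D,C,H] q_used=0 → run D
t=4: queue=[D,C,H] q_used=1 → run D
t=5: queue=[D,C,H] q_used=2 → run D
t=6: queue=[C,H] q_used=0 → run C
t=7: queue=[H] q_used=0 → run H
t=8: queue=[H] q_used=1 → run H
t=9: queue=[H] q_used=2 → run H
t=10: queue=[H] q_used=0 → run H
t=11: queue=[H] q_used=1 → run H
t=12: queue=[H] q_used=2 → run H
t=13: (idle)
t=14: (idle)
t=15: (idle)

context switches = 4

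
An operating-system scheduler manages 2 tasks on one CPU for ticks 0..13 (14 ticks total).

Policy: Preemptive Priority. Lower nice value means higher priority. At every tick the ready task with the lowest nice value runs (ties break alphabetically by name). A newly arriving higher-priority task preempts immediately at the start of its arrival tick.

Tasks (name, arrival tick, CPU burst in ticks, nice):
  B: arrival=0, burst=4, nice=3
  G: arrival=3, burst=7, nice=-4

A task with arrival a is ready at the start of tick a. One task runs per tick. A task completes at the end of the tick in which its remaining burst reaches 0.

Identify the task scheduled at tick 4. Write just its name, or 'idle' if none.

running at tick 4 = G

t=0: ready={B} → run B
t=1: ready={B} → run B
t=2: ready={B} → run B
t=3: ready={B,G} → run G
t=4: ready={B,G} → run G
t=5: ready={B,G} → run G
t=6: ready={B,G} → run G
t=7: ready={B,G} → run G
t=8: ready={B,G} → run G
t=9: ready={B,G} → run G
t=10: ready={B} → run B
t=11: (idle)
t=12: (idle)
t=13: (idle)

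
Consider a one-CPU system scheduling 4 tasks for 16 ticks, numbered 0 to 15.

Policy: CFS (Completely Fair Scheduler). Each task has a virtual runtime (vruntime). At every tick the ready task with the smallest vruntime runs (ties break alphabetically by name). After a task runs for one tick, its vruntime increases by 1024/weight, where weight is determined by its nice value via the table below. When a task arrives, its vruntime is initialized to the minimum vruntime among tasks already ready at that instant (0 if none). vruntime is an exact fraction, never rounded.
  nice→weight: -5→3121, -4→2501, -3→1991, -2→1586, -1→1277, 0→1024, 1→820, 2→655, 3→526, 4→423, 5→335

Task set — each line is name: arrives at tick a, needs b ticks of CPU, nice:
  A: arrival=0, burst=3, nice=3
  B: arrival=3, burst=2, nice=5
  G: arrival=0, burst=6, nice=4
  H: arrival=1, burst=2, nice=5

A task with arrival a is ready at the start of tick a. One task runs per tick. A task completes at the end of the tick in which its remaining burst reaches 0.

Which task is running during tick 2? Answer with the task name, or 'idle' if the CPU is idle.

running at tick 2 = H

t=0: vr[A=0 G=0] → run A
t=1: vr[A=512/263 G=0 H=0] → run G
t=2: vr[A=512/263 G=1024/423 H=0] → run H
t=3: vr[A=512/263 B=512/263 G=1024/423 H=1024/335] → run A
t=4: vr[A=1024/263 B=512/263 G=1024/423 H=1024/335] → run B
t=5: vr[A=1024/263 B=440832/88105 G=1024/423 H=1024/335] → run G
t=6: vr[A=1024/263 B=440832/88105 G=2048/423 H=1024/335] → run H
t=7: vr[A=1024/263 B=440832/88105 G=2048/423] → run A
t=8: vr[B=440832/88105 G=2048/423] → run G
t=9: vr[B=440832/88105 G=1024/141] → run B
t=10: vr[G=1024/141] → run G
t=11: vr[G=4096/423] → run G
t=12: vr[G=5120/423] → run G
t=13: (idle)
t=14: (idle)
t=15: (idle)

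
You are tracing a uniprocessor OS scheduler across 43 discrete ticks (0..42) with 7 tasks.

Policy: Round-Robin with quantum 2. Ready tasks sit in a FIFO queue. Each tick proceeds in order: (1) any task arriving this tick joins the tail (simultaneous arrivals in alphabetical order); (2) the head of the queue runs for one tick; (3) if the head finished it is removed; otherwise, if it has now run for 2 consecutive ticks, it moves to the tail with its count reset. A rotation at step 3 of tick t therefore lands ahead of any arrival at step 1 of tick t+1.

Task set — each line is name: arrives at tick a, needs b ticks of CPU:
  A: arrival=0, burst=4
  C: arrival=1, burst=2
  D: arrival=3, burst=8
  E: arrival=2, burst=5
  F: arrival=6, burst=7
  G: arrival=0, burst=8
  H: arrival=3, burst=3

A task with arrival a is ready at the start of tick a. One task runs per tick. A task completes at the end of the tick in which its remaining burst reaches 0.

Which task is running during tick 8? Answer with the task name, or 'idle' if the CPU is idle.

t=0: queue=[A,G] q_used=0 → run A
t=1: queue=[A,G,C] q_used=1 → run A
t=2: queue=[G,C,A,E] q_used=0 → run G
t=3: queue=[G,C,A,E,D,H] q_used=1 → run G
t=4: queue=[C,A,E,D,H,G] q_used=0 → run C
t=5: queue=[C,A,E,D,H,G] q_used=1 → run C
t=6: queue=[A,E,D,H,G,F] q_used=0 → run A
t=7: queue=[A,E,D,H,G,F] q_used=1 → run A
t=8: queue=[E,D,H,G,F] q_used=0 → run E
t=9: queue=[E,D,H,G,F] q_used=1 → run E
t=10: queue=[D,H,G,F,E] q_used=0 → run D
t=11: queue=[D,H,G,F,E] q_used=1 → run D
t=12: queue=[H,G,F,E,D] q_used=0 → run H
t=13: queue=[H,G,F,E,D] q_used=1 → run H
t=14: queue=[G,F,E,D,H] q_used=0 → run G
t=15: queue=[G,F,E,D,H] q_used=1 → run G
t=16: queue=[F,E,D,H,G] q_used=0 → run F
t=17: queue=[F,E,D,H,G] q_used=1 → run F
t=18: queue=[E,D,H,G,F] q_used=0 → run E
t=19: queue=[E,D,H,G,F] q_used=1 → run E
t=20: queue=[D,H,G,F,E] q_used=0 → run D
t=21: queue=[D,H,G,F,E] q_used=1 → run D
t=22: queue=[H,G,F,E,D] q_used=0 → run H
t=23: queue=[G,F,E,D] q_used=0 → run G
t=24: queue=[G,F,E,D] q_used=1 → run G
t=25: queue=[F,E,D,G] q_used=0 → run F
t=26: queue=[F,E,D,G] q_used=1 → run F
t=27: queue=[E,D,G,F] q_used=0 → run E
t=28: queue=[D,G,F] q_used=0 → run D
t=29: queue=[D,G,F] q_used=1 → run D
t=30: queue=[G,F,D] q_used=0 → run G
t=31: queue=[G,F,D] q_used=1 → run G
t=32: queue=[F,D] q_used=0 → run F
t=33: queue=[F,D] q_used=1 → run F
t=34: queue=[D,F] q_used=0 → run D
t=35: queue=[D,F] q_used=1 → run D
t=36: queue=[F] q_used=0 → run F
t=37: (idle)
t=38: (idle)
t=39: (idle)
t=40: (idle)
t=41: (idle)
t=42: (idle)

running at tick 8 = E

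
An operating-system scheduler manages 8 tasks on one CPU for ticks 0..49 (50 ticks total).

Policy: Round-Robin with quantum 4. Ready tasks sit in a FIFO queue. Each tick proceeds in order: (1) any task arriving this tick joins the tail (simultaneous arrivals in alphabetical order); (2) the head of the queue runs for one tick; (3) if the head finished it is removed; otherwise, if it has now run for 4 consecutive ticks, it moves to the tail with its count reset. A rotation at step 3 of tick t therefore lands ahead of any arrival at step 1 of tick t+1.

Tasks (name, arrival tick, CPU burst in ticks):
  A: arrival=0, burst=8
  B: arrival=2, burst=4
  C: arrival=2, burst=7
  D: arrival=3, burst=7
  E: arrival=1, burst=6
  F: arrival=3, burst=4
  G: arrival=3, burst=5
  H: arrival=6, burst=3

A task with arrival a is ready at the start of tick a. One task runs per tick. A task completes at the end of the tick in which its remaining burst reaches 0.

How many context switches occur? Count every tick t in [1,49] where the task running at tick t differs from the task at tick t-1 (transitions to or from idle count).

t=0: queue=[A] q_used=0 → run A
t=1: queue=[A,E] q_used=1 → run A
t=2: queue=[A,E,B,C] q_used=2 → run A
t=3: queue=[A,E,B,C,D,F,G] q_used=3 → run A
t=4: queue=[E,B,C,D,F,G,A] q_used=0 → run E
t=5: queue=[E,B,C,D,F,G,A] q_used=1 → run E
t=6: queue=[E,B,C,D,F,G,A,H] q_used=2 → run E
t=7: queue=[E,B,C,D,F,G,A,H] q_used=3 → run E
t=8: queue=[B,C,D,F,G,A,H,E] q_used=0 → run B
t=9: queue=[B,C,D,F,G,A,H,E] q_used=1 → run B
t=10: queue=[B,C,D,F,G,A,H,E] q_used=2 → run B
t=11: queue=[B,C,D,F,G,A,H,E] q_used=3 → run B
t=12: queue=[C,D,F,G,A,H,E] q_used=0 → run C
t=13: queue=[C,D,F,G,A,H,E] q_used=1 → run C
t=14: queue=[C,D,F,G,A,H,E] q_used=2 → run C
t=15: queue=[C,D,F,G,A,H,E] q_used=3 → run C
t=16: queue=[D,F,G,A,H,E,C] q_used=0 → run D
t=17: queue=[D,F,G,A,H,E,C] q_used=1 → run D
t=18: queue=[D,F,G,A,H,E,C] q_used=2 → run D
t=19: queue=[D,F,G,A,H,E,C] q_used=3 → run D
t=20: queue=[F,G,A,H,E,C,D] q_used=0 → run F
t=21: queue=[F,G,A,H,E,C,D] q_used=1 → run F
t=22: queue=[F,G,A,H,E,C,D] q_used=2 → run F
t=23: queue=[F,G,A,H,E,C,D] q_used=3 → run F
t=24: queue=[G,A,H,E,C,D] q_used=0 → run G
t=25: queue=[G,A,H,E,C,D] q_used=1 → run G
t=26: queue=[G,A,H,E,C,D] q_used=2 → run G
t=27: queue=[G,A,H,E,C,D] q_used=3 → run G
t=28: queue=[A,H,E,C,D,G] q_used=0 → run A
t=29: queue=[A,H,E,C,D,G] q_used=1 → run A
t=30: queue=[A,H,E,C,D,G] q_used=2 → run A
t=31: queue=[A,H,E,C,D,G] q_used=3 → run A
t=32: queue=[H,E,C,D,G] q_used=0 → run H
t=33: queue=[H,E,C,D,G] q_used=1 → run H
t=34: queue=[H,E,C,D,G] q_used=2 → run H
t=35: queue=[E,C,D,G] q_used=0 → run E
t=36: queue=[E,C,D,G] q_used=1 → run E
t=37: queue=[C,D,G] q_used=0 → run C
t=38: queue=[C,D,G] q_used=1 → run C
t=39: queue=[C,D,G] q_used=2 → run C
t=40: queue=[D,G] q_used=0 → run D
t=41: queue=[D,G] q_used=1 → run D
t=42: queue=[D,G] q_used=2 → run D
t=43: queue=[G] q_used=0 → run G
t=44: (idle)
t=45: (idle)
t=46: (idle)
t=47: (idle)
t=48: (idle)
t=49: (idle)

context switches = 13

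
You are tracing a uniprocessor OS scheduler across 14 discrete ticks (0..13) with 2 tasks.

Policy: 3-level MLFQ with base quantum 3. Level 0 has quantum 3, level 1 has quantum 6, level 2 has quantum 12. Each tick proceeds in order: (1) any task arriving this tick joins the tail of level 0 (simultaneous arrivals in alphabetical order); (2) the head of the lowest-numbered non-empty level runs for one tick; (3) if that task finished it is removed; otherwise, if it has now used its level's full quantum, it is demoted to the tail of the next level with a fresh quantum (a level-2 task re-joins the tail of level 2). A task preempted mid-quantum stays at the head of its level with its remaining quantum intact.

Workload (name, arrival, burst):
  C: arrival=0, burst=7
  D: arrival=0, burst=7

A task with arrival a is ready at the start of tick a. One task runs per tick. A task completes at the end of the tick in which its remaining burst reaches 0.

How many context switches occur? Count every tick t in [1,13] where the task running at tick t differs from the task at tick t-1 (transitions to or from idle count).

t=0: L0/L1/L2 = CD/-/- → run C
t=1: L0/L1/L2 = CD/-/- → run C
t=2: L0/L1/L2 = CD/-/- → run C
t=3: L0/L1/L2 = D/C/- → run D
t=4: L0/L1/L2 = D/C/- → run D
t=5: L0/L1/L2 = D/C/- → run D
t=6: L0/L1/L2 = -/CD/- → run C
t=7: L0/L1/L2 = -/CD/- → run C
t=8: L0/L1/L2 = -/CD/- → run C
t=9: L0/L1/L2 = -/CD/- → run C
t=10: L0/L1/L2 = -/D/- → run D
t=11: L0/L1/L2 = -/D/- → run D
t=12: L0/L1/L2 = -/D/- → run D
t=13: L0/L1/L2 = -/D/- → run D

context switches = 3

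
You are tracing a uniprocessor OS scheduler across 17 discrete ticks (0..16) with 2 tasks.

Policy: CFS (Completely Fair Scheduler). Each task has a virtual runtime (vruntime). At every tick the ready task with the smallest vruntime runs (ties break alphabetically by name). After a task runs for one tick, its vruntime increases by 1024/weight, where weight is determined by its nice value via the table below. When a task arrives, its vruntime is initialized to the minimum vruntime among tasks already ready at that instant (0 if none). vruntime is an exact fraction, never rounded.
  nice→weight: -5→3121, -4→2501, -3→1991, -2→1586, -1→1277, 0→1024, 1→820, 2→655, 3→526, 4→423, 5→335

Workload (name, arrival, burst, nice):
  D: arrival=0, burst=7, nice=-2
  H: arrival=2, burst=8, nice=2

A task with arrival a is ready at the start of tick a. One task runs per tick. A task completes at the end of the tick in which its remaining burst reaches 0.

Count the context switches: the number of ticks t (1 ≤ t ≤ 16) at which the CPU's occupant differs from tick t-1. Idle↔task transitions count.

context switches = 6

t=0: vr[D=0] → run D
t=1: vr[D=512/793] → run D
t=2: vr[D=1024/793 H=1024/793] → run D
t=3: vr[D=1536/793 H=1024/793] → run H
t=4: vr[D=1536/793 H=1482752/519415] → run D
t=5: vr[D=2048/793 H=1482752/519415] → run D
t=6: vr[D=2560/793 H=1482752/519415] → run H
t=7: vr[D=2560/793 H=2294784/519415] → run D
t=8: vr[D=3072/793 H=2294784/519415] → run D
t=9: vr[H=2294784/519415] → run H
t=10: vr[H=3106816/519415] → run H
t=11: vr[H=3918848/519415] → run H
t=12: vr[H=946176/103883] → run H
t=13: vr[H=5542912/519415] → run H
t=14: vr[H=6354944/519415] → run H
t=15: (idle)
t=16: (idle)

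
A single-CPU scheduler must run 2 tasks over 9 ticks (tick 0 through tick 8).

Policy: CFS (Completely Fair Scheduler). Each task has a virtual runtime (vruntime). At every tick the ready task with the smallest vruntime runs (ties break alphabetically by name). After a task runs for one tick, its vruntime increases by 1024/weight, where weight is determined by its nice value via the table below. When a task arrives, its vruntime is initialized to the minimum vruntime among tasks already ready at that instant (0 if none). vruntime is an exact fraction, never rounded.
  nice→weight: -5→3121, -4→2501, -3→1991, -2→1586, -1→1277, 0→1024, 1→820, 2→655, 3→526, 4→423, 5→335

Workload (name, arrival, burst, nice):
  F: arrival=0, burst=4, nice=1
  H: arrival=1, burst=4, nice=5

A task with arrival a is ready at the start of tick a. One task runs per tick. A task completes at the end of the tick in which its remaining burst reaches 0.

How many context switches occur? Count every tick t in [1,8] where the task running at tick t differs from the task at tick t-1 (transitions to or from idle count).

t=0: vr[F=0] → run F
t=1: vr[F=256/205 H=256/205] → run F
t=2: vr[F=512/205 H=256/205] → run H
t=3: vr[F=512/205 H=59136/13735] → run F
t=4: vr[F=768/205 H=59136/13735] → run F
t=5: vr[H=59136/13735] → run H
t=6: vr[H=20224/2747] → run H
t=7: vr[H=143104/13735] → run H
t=8: (idle)

context switches = 4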